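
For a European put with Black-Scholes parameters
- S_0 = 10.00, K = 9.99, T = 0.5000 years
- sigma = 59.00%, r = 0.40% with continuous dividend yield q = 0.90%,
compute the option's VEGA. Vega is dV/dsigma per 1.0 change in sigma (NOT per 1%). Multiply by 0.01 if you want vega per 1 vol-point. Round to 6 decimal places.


Answer: Vega = 2.749888

Derivation:
d1 = 0.2050022415; d2 = -0.2121907594
phi(d1) = 0.3906467841; exp(-qT) = 0.9955101098; exp(-rT) = 0.9980019987
Vega = S * exp(-qT) * phi(d1) * sqrt(T) = 10.0000 * 0.9955101098 * 0.3906467841 * 0.7071067812 = 2.749888


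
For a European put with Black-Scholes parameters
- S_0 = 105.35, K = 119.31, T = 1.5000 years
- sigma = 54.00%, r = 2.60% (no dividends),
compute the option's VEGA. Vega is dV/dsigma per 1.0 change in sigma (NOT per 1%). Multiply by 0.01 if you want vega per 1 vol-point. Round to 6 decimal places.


d1 = 0.2014977363; d2 = -0.4598644942
phi(d1) = 0.3909251373; exp(-qT) = 1.0000000000; exp(-rT) = 0.9617507091
Vega = S * exp(-qT) * phi(d1) * sqrt(T) = 105.3500 * 1.0000000000 * 0.3909251373 * 1.2247448714 = 50.439848

Answer: Vega = 50.439848


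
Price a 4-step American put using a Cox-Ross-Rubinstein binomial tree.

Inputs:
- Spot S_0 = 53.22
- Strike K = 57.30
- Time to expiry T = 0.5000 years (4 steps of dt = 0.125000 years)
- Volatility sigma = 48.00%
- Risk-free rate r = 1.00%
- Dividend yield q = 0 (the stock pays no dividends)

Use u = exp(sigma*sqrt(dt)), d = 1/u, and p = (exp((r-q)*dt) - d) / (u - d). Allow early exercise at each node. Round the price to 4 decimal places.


Answer: Price = V(0,0) = 9.6700

Derivation:
dt = T/N = 0.125000
u = exp(sigma*sqrt(dt)) = 1.184956; d = 1/u = 0.843913
p = (exp((r-q)*dt) - d) / (u - d) = 0.461343
Discount per step: exp(-r*dt) = 0.998751
Stock lattice S(k, i) with i counting down-moves:
  k=0: S(0,0) = 53.2200
  k=1: S(1,0) = 63.0634; S(1,1) = 44.9131
  k=2: S(2,0) = 74.7273; S(2,1) = 53.2200; S(2,2) = 37.9027
  k=3: S(3,0) = 88.5486; S(3,1) = 63.0634; S(3,2) = 44.9131; S(3,3) = 31.9866
  k=4: S(4,0) = 104.9262; S(4,1) = 74.7273; S(4,2) = 53.2200; S(4,3) = 37.9027; S(4,4) = 26.9939
Terminal payoffs V(N, i) = max(K - S_T, 0):
  V(4,0) = 0.000000; V(4,1) = 0.000000; V(4,2) = 4.080000; V(4,3) = 19.397275; V(4,4) = 30.306077
Backward induction: V(k, i) = exp(-r*dt) * [p * V(k+1, i) + (1-p) * V(k+1, i+1)]; then take max(V_cont, immediate exercise) for American.
  V(3,0) = exp(-r*dt) * [p*0.000000 + (1-p)*0.000000] = 0.000000; exercise = 0.000000; V(3,0) = max -> 0.000000
  V(3,1) = exp(-r*dt) * [p*0.000000 + (1-p)*4.080000] = 2.194977; exercise = 0.000000; V(3,1) = max -> 2.194977
  V(3,2) = exp(-r*dt) * [p*4.080000 + (1-p)*19.397275] = 12.315359; exercise = 12.386939; V(3,2) = max -> 12.386939
  V(3,3) = exp(-r*dt) * [p*19.397275 + (1-p)*30.306077] = 25.241810; exercise = 25.313390; V(3,3) = max -> 25.313390
  V(2,0) = exp(-r*dt) * [p*0.000000 + (1-p)*2.194977] = 1.180863; exercise = 0.000000; V(2,0) = max -> 1.180863
  V(2,1) = exp(-r*dt) * [p*2.194977 + (1-p)*12.386939] = 7.675352; exercise = 4.080000; V(2,1) = max -> 7.675352
  V(2,2) = exp(-r*dt) * [p*12.386939 + (1-p)*25.313390] = 19.325695; exercise = 19.397275; V(2,2) = max -> 19.397275
  V(1,0) = exp(-r*dt) * [p*1.180863 + (1-p)*7.675352] = 4.673322; exercise = 0.000000; V(1,0) = max -> 4.673322
  V(1,1) = exp(-r*dt) * [p*7.675352 + (1-p)*19.397275] = 13.971976; exercise = 12.386939; V(1,1) = max -> 13.971976
  V(0,0) = exp(-r*dt) * [p*4.673322 + (1-p)*13.971976] = 9.670015; exercise = 4.080000; V(0,0) = max -> 9.670015


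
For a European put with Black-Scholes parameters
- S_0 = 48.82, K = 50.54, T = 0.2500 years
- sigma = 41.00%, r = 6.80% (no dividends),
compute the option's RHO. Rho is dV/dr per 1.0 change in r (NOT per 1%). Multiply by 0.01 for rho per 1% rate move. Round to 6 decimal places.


d1 = 0.0165242098; d2 = -0.1884757902
phi(d1) = 0.3988878186; exp(-qT) = 1.0000000000; exp(-rT) = 0.9831436846
N(-d2) = 0.5747481540
Rho = -K*T*exp(-rT)*N(-d2) = -50.5400 * 0.2500 * 0.9831436846 * 0.5747481540 = -7.139533

Answer: Rho = -7.139533


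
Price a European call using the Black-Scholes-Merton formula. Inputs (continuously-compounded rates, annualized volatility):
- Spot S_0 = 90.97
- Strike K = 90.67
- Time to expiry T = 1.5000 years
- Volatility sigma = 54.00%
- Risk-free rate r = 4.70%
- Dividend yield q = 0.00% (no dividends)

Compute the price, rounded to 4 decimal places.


Answer: Price = 26.1054

Derivation:
d1 = (ln(S/K) + (r - q + 0.5*sigma^2) * T) / (sigma * sqrt(T)) = 0.44227388
d2 = d1 - sigma * sqrt(T) = -0.21908835
exp(-rT) = 0.93192774; exp(-qT) = 1.00000000
C = S_0 * exp(-qT) * N(d1) - K * exp(-rT) * N(d2)
N(d1) = 0.67085449; N(d2) = 0.41329061
C = 90.9700 * 1.00000000 * 0.67085449 - 90.6700 * 0.93192774 * 0.41329061 = 26.1054


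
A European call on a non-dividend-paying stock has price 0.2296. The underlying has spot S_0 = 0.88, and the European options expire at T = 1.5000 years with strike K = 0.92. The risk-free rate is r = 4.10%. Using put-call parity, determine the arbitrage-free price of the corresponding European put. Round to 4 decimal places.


Put-call parity: C - P = S_0 * exp(-qT) - K * exp(-rT).
S_0 * exp(-qT) = 0.8800 * 1.00000000 = 0.88000000
K * exp(-rT) = 0.9200 * 0.94035295 = 0.86512471
P = C - S*exp(-qT) + K*exp(-rT)
P = 0.2296 - 0.88000000 + 0.86512471 = 0.2147

Answer: Put price = 0.2147


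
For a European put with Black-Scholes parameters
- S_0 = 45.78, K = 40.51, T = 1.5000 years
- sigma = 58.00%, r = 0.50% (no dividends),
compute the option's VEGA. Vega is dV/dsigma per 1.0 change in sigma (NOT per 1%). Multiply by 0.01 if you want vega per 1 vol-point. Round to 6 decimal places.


d1 = 0.5379001448; d2 = -0.1724518806
phi(d1) = 0.3452084588; exp(-qT) = 1.0000000000; exp(-rT) = 0.9925280548
Vega = S * exp(-qT) * phi(d1) * sqrt(T) = 45.7800 * 1.0000000000 * 0.3452084588 * 1.2247448714 = 19.355431

Answer: Vega = 19.355431


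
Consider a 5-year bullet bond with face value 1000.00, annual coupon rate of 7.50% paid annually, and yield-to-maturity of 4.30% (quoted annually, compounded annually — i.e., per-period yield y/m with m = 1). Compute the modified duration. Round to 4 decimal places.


Coupon per period c = face * coupon_rate / m = 75.000000
Periods per year m = 1; per-period yield y/m = 0.043000
Number of cashflows N = 5
Cashflows (t years, CF_t, discount factor 1/(1+y/m)^(m*t), PV):
  t = 1.0000: CF_t = 75.000000, DF = 0.958773, PV = 71.907958
  t = 2.0000: CF_t = 75.000000, DF = 0.919245, PV = 68.943392
  t = 3.0000: CF_t = 75.000000, DF = 0.881347, PV = 66.101047
  t = 4.0000: CF_t = 75.000000, DF = 0.845012, PV = 63.375884
  t = 5.0000: CF_t = 1075.000000, DF = 0.810174, PV = 870.937363
Price P = sum_t PV_t = 1141.265644
First compute Macaulay numerator sum_t t * PV_t:
  t * PV_t at t = 1.0000: 71.907958
  t * PV_t at t = 2.0000: 137.886784
  t * PV_t at t = 3.0000: 198.303141
  t * PV_t at t = 4.0000: 253.503536
  t * PV_t at t = 5.0000: 4354.686815
Macaulay duration D = 5016.288234 / 1141.265644 = 4.395373
Modified duration = D / (1 + y/m) = 4.395373 / (1 + 0.043000) = 4.214164

Answer: Modified duration = 4.2142


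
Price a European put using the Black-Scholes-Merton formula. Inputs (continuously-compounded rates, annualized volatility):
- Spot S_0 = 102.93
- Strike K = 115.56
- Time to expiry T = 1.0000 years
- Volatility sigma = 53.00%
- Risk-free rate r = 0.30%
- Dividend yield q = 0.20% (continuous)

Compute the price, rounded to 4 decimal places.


d1 = (ln(S/K) + (r - q + 0.5*sigma^2) * T) / (sigma * sqrt(T)) = 0.04850806
d2 = d1 - sigma * sqrt(T) = -0.48149194
exp(-rT) = 0.99700450; exp(-qT) = 0.99800200
P = K * exp(-rT) * N(-d2) - S_0 * exp(-qT) * N(-d1)
N(-d1) = 0.48065567; N(-d2) = 0.68491655
P = 115.5600 * 0.99700450 * 0.68491655 - 102.9300 * 0.99800200 * 0.48065567 = 29.5368

Answer: Price = 29.5368


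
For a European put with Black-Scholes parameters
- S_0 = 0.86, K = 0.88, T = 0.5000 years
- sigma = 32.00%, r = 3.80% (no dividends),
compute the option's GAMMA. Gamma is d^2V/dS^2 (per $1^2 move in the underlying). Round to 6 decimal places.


Answer: Gamma = 2.040779

Derivation:
d1 = 0.0955057388; d2 = -0.1307684312
phi(d1) = 0.3971269777; exp(-qT) = 1.0000000000; exp(-rT) = 0.9811793622
Gamma = exp(-qT) * phi(d1) / (S * sigma * sqrt(T)) = 1.0000000000 * 0.3971269777 / (0.8600 * 0.3200 * 0.7071067812) = 2.040779


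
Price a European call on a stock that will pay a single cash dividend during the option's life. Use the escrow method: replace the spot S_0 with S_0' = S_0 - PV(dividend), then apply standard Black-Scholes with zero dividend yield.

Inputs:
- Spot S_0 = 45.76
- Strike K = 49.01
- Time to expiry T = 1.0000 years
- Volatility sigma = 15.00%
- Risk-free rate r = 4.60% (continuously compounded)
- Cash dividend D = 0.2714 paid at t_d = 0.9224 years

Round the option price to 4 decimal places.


PV(D) = D * exp(-r * t_d) = 0.2714 * 0.95845717 = 0.26012528
S_0' = S_0 - PV(D) = 45.7600 - 0.26012528 = 45.49987472
d1 = (ln(S_0'/K) + (r + sigma^2/2)*T) / (sigma*sqrt(T)) = -0.11376524
d2 = d1 - sigma*sqrt(T) = -0.26376524
exp(-rT) = 0.95504196
N(d1) = 0.45471195; N(d2) = 0.39598041
C = S_0' * N(d1) - K * exp(-rT) * N(d2) = 45.49987472 * 0.45471195 - 49.0100 * 0.95504196 * 0.39598041 = 2.1548

Answer: Price = 2.1548


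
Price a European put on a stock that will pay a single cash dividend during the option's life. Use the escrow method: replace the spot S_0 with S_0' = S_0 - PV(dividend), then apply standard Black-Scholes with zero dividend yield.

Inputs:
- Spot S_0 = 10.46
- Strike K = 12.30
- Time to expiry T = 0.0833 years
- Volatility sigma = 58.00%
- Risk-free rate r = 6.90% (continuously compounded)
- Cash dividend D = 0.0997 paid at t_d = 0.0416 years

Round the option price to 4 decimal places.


Answer: Price = 2.0284

Derivation:
PV(D) = D * exp(-r * t_d) = 0.0997 * 0.99713372 = 0.09941423
S_0' = S_0 - PV(D) = 10.4600 - 0.09941423 = 10.36058577
d1 = (ln(S_0'/K) + (r + sigma^2/2)*T) / (sigma*sqrt(T)) = -0.90700991
d2 = d1 - sigma*sqrt(T) = -1.07440800
exp(-rT) = 0.99426879
N(-d1) = 0.81779922; N(-d2) = 0.85868007
P = K * exp(-rT) * N(-d2) - S_0' * N(-d1) = 12.3000 * 0.99426879 * 0.85868007 - 10.36058577 * 0.81779922 = 2.0284


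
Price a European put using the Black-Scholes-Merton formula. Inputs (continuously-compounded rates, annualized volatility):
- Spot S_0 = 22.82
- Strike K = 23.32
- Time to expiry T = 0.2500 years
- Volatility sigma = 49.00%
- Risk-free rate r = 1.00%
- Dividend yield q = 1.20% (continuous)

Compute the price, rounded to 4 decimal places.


d1 = (ln(S/K) + (r - q + 0.5*sigma^2) * T) / (sigma * sqrt(T)) = 0.03199381
d2 = d1 - sigma * sqrt(T) = -0.21300619
exp(-rT) = 0.99750312; exp(-qT) = 0.99700450
P = K * exp(-rT) * N(-d2) - S_0 * exp(-qT) * N(-d1)
N(-d1) = 0.48723849; N(-d2) = 0.58433893
P = 23.3200 * 0.99750312 * 0.58433893 - 22.8200 * 0.99700450 * 0.48723849 = 2.5073

Answer: Price = 2.5073


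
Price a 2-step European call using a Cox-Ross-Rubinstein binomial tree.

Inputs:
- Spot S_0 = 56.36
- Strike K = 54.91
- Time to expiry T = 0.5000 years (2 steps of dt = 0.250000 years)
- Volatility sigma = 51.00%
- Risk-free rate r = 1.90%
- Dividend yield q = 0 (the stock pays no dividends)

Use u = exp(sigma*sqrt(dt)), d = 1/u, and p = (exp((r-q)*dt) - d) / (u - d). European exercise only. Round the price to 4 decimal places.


dt = T/N = 0.250000
u = exp(sigma*sqrt(dt)) = 1.290462; d = 1/u = 0.774916
p = (exp((r-q)*dt) - d) / (u - d) = 0.445829
Discount per step: exp(-r*dt) = 0.995261
Stock lattice S(k, i) with i counting down-moves:
  k=0: S(0,0) = 56.3600
  k=1: S(1,0) = 72.7304; S(1,1) = 43.6743
  k=2: S(2,0) = 93.8558; S(2,1) = 56.3600; S(2,2) = 33.8439
Terminal payoffs V(N, i) = max(S_T - K, 0):
  V(2,0) = 38.945812; V(2,1) = 1.450000; V(2,2) = 0.000000
Backward induction: V(k, i) = exp(-r*dt) * [p * V(k+1, i) + (1-p) * V(k+1, i+1)].
  V(1,0) = exp(-r*dt) * [p*38.945812 + (1-p)*1.450000] = 18.080621
  V(1,1) = exp(-r*dt) * [p*1.450000 + (1-p)*0.000000] = 0.643388
  V(0,0) = exp(-r*dt) * [p*18.080621 + (1-p)*0.643388] = 8.377519

Answer: Price = V(0,0) = 8.3775


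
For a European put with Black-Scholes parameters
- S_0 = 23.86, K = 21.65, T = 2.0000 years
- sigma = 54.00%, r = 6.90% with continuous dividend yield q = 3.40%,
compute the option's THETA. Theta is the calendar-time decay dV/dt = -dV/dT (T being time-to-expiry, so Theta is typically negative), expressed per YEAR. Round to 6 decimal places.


d1 = 0.6007762042; d2 = -0.1628991195
phi(d1) = 0.3330693485; exp(-qT) = 0.9342604736; exp(-rT) = 0.8710986917
Theta = -S*exp(-qT)*phi(d1)*sigma/(2*sqrt(T)) + r*K*exp(-rT)*N(-d2) - q*S*exp(-qT)*N(-d1)
N(-d1) = 0.2739945277; N(-d2) = 0.5647010679; sqrt(T) = 1.4142135624
Term 1 = -23.8600 * 0.9342604736 * 0.3330693485 * 0.5400 / (2 * 1.4142135624) = -1.4174960209
Term 2 = 0.0690 * 21.6500 * 0.8710986917 * 0.5647010679 = 0.7348402935
Term 3 = -0.0340 * 23.8600 * 0.9342604736 * 0.2739945277 = -0.2076630463
Theta = -1.4174960209 + (0.7348402935) + (-0.2076630463) = -0.890319

Answer: Theta = -0.890319


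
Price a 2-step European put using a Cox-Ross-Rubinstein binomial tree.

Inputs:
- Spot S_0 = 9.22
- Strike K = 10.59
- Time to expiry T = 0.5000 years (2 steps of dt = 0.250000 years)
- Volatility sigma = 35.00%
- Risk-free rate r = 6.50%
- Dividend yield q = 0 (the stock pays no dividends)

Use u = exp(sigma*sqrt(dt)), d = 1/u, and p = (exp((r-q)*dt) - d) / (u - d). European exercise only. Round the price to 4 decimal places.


dt = T/N = 0.250000
u = exp(sigma*sqrt(dt)) = 1.191246; d = 1/u = 0.839457
p = (exp((r-q)*dt) - d) / (u - d) = 0.502931
Discount per step: exp(-r*dt) = 0.983881
Stock lattice S(k, i) with i counting down-moves:
  k=0: S(0,0) = 9.2200
  k=1: S(1,0) = 10.9833; S(1,1) = 7.7398
  k=2: S(2,0) = 13.0838; S(2,1) = 9.2200; S(2,2) = 6.4972
Terminal payoffs V(N, i) = max(K - S_T, 0):
  V(2,0) = 0.000000; V(2,1) = 1.370000; V(2,2) = 4.092776
Backward induction: V(k, i) = exp(-r*dt) * [p * V(k+1, i) + (1-p) * V(k+1, i+1)].
  V(1,0) = exp(-r*dt) * [p*0.000000 + (1-p)*1.370000] = 0.670008
  V(1,1) = exp(-r*dt) * [p*1.370000 + (1-p)*4.092776] = 2.679509
  V(0,0) = exp(-r*dt) * [p*0.670008 + (1-p)*2.679509] = 1.641969

Answer: Price = V(0,0) = 1.6420


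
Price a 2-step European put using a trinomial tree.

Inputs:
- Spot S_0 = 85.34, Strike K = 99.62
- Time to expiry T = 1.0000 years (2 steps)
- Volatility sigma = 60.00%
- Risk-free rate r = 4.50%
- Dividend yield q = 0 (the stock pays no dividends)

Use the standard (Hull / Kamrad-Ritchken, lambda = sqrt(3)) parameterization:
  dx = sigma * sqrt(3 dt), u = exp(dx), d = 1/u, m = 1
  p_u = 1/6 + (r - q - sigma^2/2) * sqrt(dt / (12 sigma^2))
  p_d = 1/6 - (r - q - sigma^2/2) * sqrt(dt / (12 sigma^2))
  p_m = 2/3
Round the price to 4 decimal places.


dt = T/N = 0.500000; dx = sigma*sqrt(3*dt) = 0.734847
u = exp(dx) = 2.085163; d = 1/u = 0.479579
p_u = 0.120739, p_m = 0.666667, p_d = 0.212595
Discount per step: exp(-r*dt) = 0.977751
Stock lattice S(k, j) with j the centered position index:
  k=0: S(0,+0) = 85.3400
  k=1: S(1,-1) = 40.9273; S(1,+0) = 85.3400; S(1,+1) = 177.9478
  k=2: S(2,-2) = 19.6278; S(2,-1) = 40.9273; S(2,+0) = 85.3400; S(2,+1) = 177.9478; S(2,+2) = 371.0501
Terminal payoffs V(N, j) = max(K - S_T, 0):
  V(2,-2) = 79.992151; V(2,-1) = 58.692740; V(2,+0) = 14.280000; V(2,+1) = 0.000000; V(2,+2) = 0.000000
Backward induction: V(k, j) = exp(-r*dt) * [p_u * V(k+1, j+1) + p_m * V(k+1, j) + p_d * V(k+1, j-1)]
  V(1,-1) = exp(-r*dt) * [p_u*14.280000 + p_m*58.692740 + p_d*79.992151] = 56.571260
  V(1,+0) = exp(-r*dt) * [p_u*0.000000 + p_m*14.280000 + p_d*58.692740] = 21.508337
  V(1,+1) = exp(-r*dt) * [p_u*0.000000 + p_m*0.000000 + p_d*14.280000] = 2.968307
  V(0,+0) = exp(-r*dt) * [p_u*2.968307 + p_m*21.508337 + p_d*56.571260] = 26.129449

Answer: Price = V(0,0) = 26.1294


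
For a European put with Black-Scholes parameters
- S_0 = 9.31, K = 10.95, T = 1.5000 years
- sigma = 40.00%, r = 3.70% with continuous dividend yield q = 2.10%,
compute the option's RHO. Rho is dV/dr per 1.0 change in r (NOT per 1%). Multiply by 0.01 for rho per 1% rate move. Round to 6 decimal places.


Answer: Rho = -10.891624

Derivation:
d1 = -0.0372534015; d2 = -0.5271513501
phi(d1) = 0.3986655472; exp(-qT) = 0.9689909565; exp(-rT) = 0.9460120237
N(-d2) = 0.7009557551
Rho = -K*T*exp(-rT)*N(-d2) = -10.9500 * 1.5000 * 0.9460120237 * 0.7009557551 = -10.891624


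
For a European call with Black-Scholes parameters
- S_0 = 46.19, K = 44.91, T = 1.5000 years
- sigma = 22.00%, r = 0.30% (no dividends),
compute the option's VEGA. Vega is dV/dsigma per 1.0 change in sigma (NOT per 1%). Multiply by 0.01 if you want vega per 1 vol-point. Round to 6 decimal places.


Answer: Vega = 21.842560

Derivation:
d1 = 0.2557224141; d2 = -0.0137214576
phi(d1) = 0.3861090217; exp(-qT) = 1.0000000000; exp(-rT) = 0.9955101098
Vega = S * exp(-qT) * phi(d1) * sqrt(T) = 46.1900 * 1.0000000000 * 0.3861090217 * 1.2247448714 = 21.842560


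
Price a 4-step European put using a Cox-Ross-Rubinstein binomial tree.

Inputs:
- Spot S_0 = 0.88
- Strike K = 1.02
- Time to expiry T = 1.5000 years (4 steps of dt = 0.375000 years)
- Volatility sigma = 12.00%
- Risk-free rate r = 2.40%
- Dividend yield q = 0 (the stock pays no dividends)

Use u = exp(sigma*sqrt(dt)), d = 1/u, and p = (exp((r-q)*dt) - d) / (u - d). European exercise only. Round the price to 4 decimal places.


dt = T/N = 0.375000
u = exp(sigma*sqrt(dt)) = 1.076252; d = 1/u = 0.929150
p = (exp((r-q)*dt) - d) / (u - d) = 0.543095
Discount per step: exp(-r*dt) = 0.991040
Stock lattice S(k, i) with i counting down-moves:
  k=0: S(0,0) = 0.8800
  k=1: S(1,0) = 0.9471; S(1,1) = 0.8177
  k=2: S(2,0) = 1.0193; S(2,1) = 0.8800; S(2,2) = 0.7597
  k=3: S(3,0) = 1.0970; S(3,1) = 0.9471; S(3,2) = 0.8177; S(3,3) = 0.7059
  k=4: S(4,0) = 1.1807; S(4,1) = 1.0193; S(4,2) = 0.8800; S(4,3) = 0.7597; S(4,4) = 0.6559
Terminal payoffs V(N, i) = max(K - S_T, 0):
  V(4,0) = 0.000000; V(4,1) = 0.000680; V(4,2) = 0.140000; V(4,3) = 0.260278; V(4,4) = 0.364117
Backward induction: V(k, i) = exp(-r*dt) * [p * V(k+1, i) + (1-p) * V(k+1, i+1)].
  V(3,0) = exp(-r*dt) * [p*0.000000 + (1-p)*0.000680] = 0.000308
  V(3,1) = exp(-r*dt) * [p*0.000680 + (1-p)*0.140000] = 0.063759
  V(3,2) = exp(-r*dt) * [p*0.140000 + (1-p)*0.260278] = 0.193209
  V(3,3) = exp(-r*dt) * [p*0.260278 + (1-p)*0.364117] = 0.304965
  V(2,0) = exp(-r*dt) * [p*0.000308 + (1-p)*0.063759] = 0.029037
  V(2,1) = exp(-r*dt) * [p*0.063759 + (1-p)*0.193209] = 0.121804
  V(2,2) = exp(-r*dt) * [p*0.193209 + (1-p)*0.304965] = 0.242082
  V(1,0) = exp(-r*dt) * [p*0.029037 + (1-p)*0.121804] = 0.070783
  V(1,1) = exp(-r*dt) * [p*0.121804 + (1-p)*0.242082] = 0.175176
  V(0,0) = exp(-r*dt) * [p*0.070783 + (1-p)*0.175176] = 0.117419

Answer: Price = V(0,0) = 0.1174


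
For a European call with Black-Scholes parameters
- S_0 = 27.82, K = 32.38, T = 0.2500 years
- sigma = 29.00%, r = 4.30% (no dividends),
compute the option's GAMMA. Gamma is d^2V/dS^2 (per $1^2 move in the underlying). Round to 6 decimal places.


Answer: Gamma = 0.065953

Derivation:
d1 = -0.9001604259; d2 = -1.0451604259
phi(d1) = 0.2660468310; exp(-qT) = 1.0000000000; exp(-rT) = 0.9893075748
Gamma = exp(-qT) * phi(d1) / (S * sigma * sqrt(T)) = 1.0000000000 * 0.2660468310 / (27.8200 * 0.2900 * 0.5000000000) = 0.065953


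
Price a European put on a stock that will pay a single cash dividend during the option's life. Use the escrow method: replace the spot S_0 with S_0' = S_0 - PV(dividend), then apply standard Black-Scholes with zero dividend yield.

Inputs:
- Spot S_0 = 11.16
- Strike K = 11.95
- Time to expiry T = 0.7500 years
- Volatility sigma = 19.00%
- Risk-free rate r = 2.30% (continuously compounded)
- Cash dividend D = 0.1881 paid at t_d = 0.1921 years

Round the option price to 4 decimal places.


Answer: Price = 1.1939

Derivation:
PV(D) = D * exp(-r * t_d) = 0.1881 * 0.99559145 = 0.18727075
S_0' = S_0 - PV(D) = 11.1600 - 0.18727075 = 10.97272925
d1 = (ln(S_0'/K) + (r + sigma^2/2)*T) / (sigma*sqrt(T)) = -0.33140357
d2 = d1 - sigma*sqrt(T) = -0.49594840
exp(-rT) = 0.98289793
N(-d1) = 0.62983017; N(-d2) = 0.69003459
P = K * exp(-rT) * N(-d2) - S_0' * N(-d1) = 11.9500 * 0.98289793 * 0.69003459 - 10.97272925 * 0.62983017 = 1.1939


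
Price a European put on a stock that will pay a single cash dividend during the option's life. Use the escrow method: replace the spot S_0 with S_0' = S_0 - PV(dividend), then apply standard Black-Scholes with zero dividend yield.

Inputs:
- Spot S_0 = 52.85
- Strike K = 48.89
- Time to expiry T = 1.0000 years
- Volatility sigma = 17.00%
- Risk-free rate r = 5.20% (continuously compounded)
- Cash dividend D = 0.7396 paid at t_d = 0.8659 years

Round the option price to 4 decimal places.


PV(D) = D * exp(-r * t_d) = 0.7396 * 0.95597186 = 0.70703679
S_0' = S_0 - PV(D) = 52.8500 - 0.70703679 = 52.14296321
d1 = (ln(S_0'/K) + (r + sigma^2/2)*T) / (sigma*sqrt(T)) = 0.76980213
d2 = d1 - sigma*sqrt(T) = 0.59980213
exp(-rT) = 0.94932887
N(-d1) = 0.22070864; N(-d2) = 0.27431906
P = K * exp(-rT) * N(-d2) - S_0' * N(-d1) = 48.8900 * 0.94932887 * 0.27431906 - 52.14296321 * 0.22070864 = 1.2235

Answer: Price = 1.2235


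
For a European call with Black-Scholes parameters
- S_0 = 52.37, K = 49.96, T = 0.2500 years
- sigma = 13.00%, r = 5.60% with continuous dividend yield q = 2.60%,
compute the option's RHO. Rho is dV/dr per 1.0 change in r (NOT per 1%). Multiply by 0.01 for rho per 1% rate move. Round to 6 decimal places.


Answer: Rho = 9.734363

Derivation:
d1 = 0.8726726621; d2 = 0.8076726621
phi(d1) = 0.2726088430; exp(-qT) = 0.9935210793; exp(-rT) = 0.9860975443
N(d2) = 0.7903604774
Rho = K*T*exp(-rT)*N(d2) = 49.9600 * 0.2500 * 0.9860975443 * 0.7903604774 = 9.734363


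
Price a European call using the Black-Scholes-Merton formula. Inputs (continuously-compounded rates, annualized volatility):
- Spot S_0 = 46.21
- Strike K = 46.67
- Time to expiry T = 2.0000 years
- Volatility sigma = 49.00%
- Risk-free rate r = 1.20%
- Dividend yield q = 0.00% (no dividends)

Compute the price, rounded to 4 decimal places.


Answer: Price = 12.7620

Derivation:
d1 = (ln(S/K) + (r - q + 0.5*sigma^2) * T) / (sigma * sqrt(T)) = 0.36682198
d2 = d1 - sigma * sqrt(T) = -0.32614266
exp(-rT) = 0.97628571; exp(-qT) = 1.00000000
C = S_0 * exp(-qT) * N(d1) - K * exp(-rT) * N(d2)
N(d1) = 0.64312410; N(d2) = 0.37215821
C = 46.2100 * 1.00000000 * 0.64312410 - 46.6700 * 0.97628571 * 0.37215821 = 12.7620


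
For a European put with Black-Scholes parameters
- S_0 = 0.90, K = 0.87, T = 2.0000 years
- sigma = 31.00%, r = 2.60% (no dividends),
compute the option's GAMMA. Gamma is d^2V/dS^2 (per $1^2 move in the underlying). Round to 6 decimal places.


d1 = 0.4151436496; d2 = -0.0232625547
phi(d1) = 0.3660041312; exp(-qT) = 1.0000000000; exp(-rT) = 0.9493288668
Gamma = exp(-qT) * phi(d1) / (S * sigma * sqrt(T)) = 1.0000000000 * 0.3660041312 / (0.9000 * 0.3100 * 1.4142135624) = 0.927613

Answer: Gamma = 0.927613


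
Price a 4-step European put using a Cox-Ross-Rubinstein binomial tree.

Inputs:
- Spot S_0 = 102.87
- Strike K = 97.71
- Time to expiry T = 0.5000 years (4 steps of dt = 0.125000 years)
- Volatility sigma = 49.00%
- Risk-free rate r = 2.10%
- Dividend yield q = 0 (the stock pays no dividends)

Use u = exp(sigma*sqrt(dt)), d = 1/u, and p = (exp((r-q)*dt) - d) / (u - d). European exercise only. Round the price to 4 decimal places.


Answer: Price = V(0,0) = 10.8208

Derivation:
dt = T/N = 0.125000
u = exp(sigma*sqrt(dt)) = 1.189153; d = 1/u = 0.840935
p = (exp((r-q)*dt) - d) / (u - d) = 0.464346
Discount per step: exp(-r*dt) = 0.997378
Stock lattice S(k, i) with i counting down-moves:
  k=0: S(0,0) = 102.8700
  k=1: S(1,0) = 122.3282; S(1,1) = 86.5070
  k=2: S(2,0) = 145.4669; S(2,1) = 102.8700; S(2,2) = 72.7467
  k=3: S(3,0) = 172.9823; S(3,1) = 122.3282; S(3,2) = 86.5070; S(3,3) = 61.1752
  k=4: S(4,0) = 205.7024; S(4,1) = 145.4669; S(4,2) = 102.8700; S(4,3) = 72.7467; S(4,4) = 51.4444
Terminal payoffs V(N, i) = max(K - S_T, 0):
  V(4,0) = 0.000000; V(4,1) = 0.000000; V(4,2) = 0.000000; V(4,3) = 24.963286; V(4,4) = 46.265610
Backward induction: V(k, i) = exp(-r*dt) * [p * V(k+1, i) + (1-p) * V(k+1, i+1)].
  V(3,0) = exp(-r*dt) * [p*0.000000 + (1-p)*0.000000] = 0.000000
  V(3,1) = exp(-r*dt) * [p*0.000000 + (1-p)*0.000000] = 0.000000
  V(3,2) = exp(-r*dt) * [p*0.000000 + (1-p)*24.963286] = 13.336630
  V(3,3) = exp(-r*dt) * [p*24.963286 + (1-p)*46.265610] = 36.278605
  V(2,0) = exp(-r*dt) * [p*0.000000 + (1-p)*0.000000] = 0.000000
  V(2,1) = exp(-r*dt) * [p*0.000000 + (1-p)*13.336630] = 7.125091
  V(2,2) = exp(-r*dt) * [p*13.336630 + (1-p)*36.278605] = 25.558412
  V(1,0) = exp(-r*dt) * [p*0.000000 + (1-p)*7.125091] = 3.806578
  V(1,1) = exp(-r*dt) * [p*7.125091 + (1-p)*25.558412] = 16.954410
  V(0,0) = exp(-r*dt) * [p*3.806578 + (1-p)*16.954410] = 10.820825


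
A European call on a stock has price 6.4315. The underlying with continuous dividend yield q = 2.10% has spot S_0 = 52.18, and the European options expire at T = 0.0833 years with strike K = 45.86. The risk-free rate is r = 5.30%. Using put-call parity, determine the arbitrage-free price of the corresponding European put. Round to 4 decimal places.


Answer: Put price = 0.0007

Derivation:
Put-call parity: C - P = S_0 * exp(-qT) - K * exp(-rT).
S_0 * exp(-qT) = 52.1800 * 0.99825223 = 52.08880132
K * exp(-rT) = 45.8600 * 0.99559483 = 45.65797897
P = C - S*exp(-qT) + K*exp(-rT)
P = 6.4315 - 52.08880132 + 45.65797897 = 0.0007


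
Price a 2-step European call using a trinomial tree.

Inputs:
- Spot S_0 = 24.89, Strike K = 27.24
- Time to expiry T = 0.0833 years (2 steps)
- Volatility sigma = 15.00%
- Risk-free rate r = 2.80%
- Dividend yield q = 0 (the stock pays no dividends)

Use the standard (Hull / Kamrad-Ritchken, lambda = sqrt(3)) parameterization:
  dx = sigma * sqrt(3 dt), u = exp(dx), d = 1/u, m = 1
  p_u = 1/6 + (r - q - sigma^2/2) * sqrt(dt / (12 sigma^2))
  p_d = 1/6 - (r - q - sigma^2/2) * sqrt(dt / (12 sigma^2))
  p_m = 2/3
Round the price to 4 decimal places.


Answer: Price = V(0,0) = 0.0130

Derivation:
dt = T/N = 0.041650; dx = sigma*sqrt(3*dt) = 0.053022
u = exp(dx) = 1.054453; d = 1/u = 0.948359
p_u = 0.173245, p_m = 0.666667, p_d = 0.160088
Discount per step: exp(-r*dt) = 0.998834
Stock lattice S(k, j) with j the centered position index:
  k=0: S(0,+0) = 24.8900
  k=1: S(1,-1) = 23.6046; S(1,+0) = 24.8900; S(1,+1) = 26.2453
  k=2: S(2,-2) = 22.3857; S(2,-1) = 23.6046; S(2,+0) = 24.8900; S(2,+1) = 26.2453; S(2,+2) = 27.6745
Terminal payoffs V(N, j) = max(S_T - K, 0):
  V(2,-2) = 0.000000; V(2,-1) = 0.000000; V(2,+0) = 0.000000; V(2,+1) = 0.000000; V(2,+2) = 0.434486
Backward induction: V(k, j) = exp(-r*dt) * [p_u * V(k+1, j+1) + p_m * V(k+1, j) + p_d * V(k+1, j-1)]
  V(1,-1) = exp(-r*dt) * [p_u*0.000000 + p_m*0.000000 + p_d*0.000000] = 0.000000
  V(1,+0) = exp(-r*dt) * [p_u*0.000000 + p_m*0.000000 + p_d*0.000000] = 0.000000
  V(1,+1) = exp(-r*dt) * [p_u*0.434486 + p_m*0.000000 + p_d*0.000000] = 0.075185
  V(0,+0) = exp(-r*dt) * [p_u*0.075185 + p_m*0.000000 + p_d*0.000000] = 0.013010


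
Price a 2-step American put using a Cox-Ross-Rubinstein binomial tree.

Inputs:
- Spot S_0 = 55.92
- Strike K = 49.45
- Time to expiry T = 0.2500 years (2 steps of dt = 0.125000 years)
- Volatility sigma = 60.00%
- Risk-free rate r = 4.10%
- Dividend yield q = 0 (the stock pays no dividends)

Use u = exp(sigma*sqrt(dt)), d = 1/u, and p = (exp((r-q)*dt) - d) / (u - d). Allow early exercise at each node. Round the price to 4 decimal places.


Answer: Price = V(0,0) = 3.7242

Derivation:
dt = T/N = 0.125000
u = exp(sigma*sqrt(dt)) = 1.236311; d = 1/u = 0.808858
p = (exp((r-q)*dt) - d) / (u - d) = 0.459185
Discount per step: exp(-r*dt) = 0.994888
Stock lattice S(k, i) with i counting down-moves:
  k=0: S(0,0) = 55.9200
  k=1: S(1,0) = 69.1345; S(1,1) = 45.2313
  k=2: S(2,0) = 85.4718; S(2,1) = 55.9200; S(2,2) = 36.5857
Terminal payoffs V(N, i) = max(K - S_T, 0):
  V(2,0) = 0.000000; V(2,1) = 0.000000; V(2,2) = 12.864279
Backward induction: V(k, i) = exp(-r*dt) * [p * V(k+1, i) + (1-p) * V(k+1, i+1)]; then take max(V_cont, immediate exercise) for American.
  V(1,0) = exp(-r*dt) * [p*0.000000 + (1-p)*0.000000] = 0.000000; exercise = 0.000000; V(1,0) = max -> 0.000000
  V(1,1) = exp(-r*dt) * [p*0.000000 + (1-p)*12.864279] = 6.921626; exercise = 4.218667; V(1,1) = max -> 6.921626
  V(0,0) = exp(-r*dt) * [p*0.000000 + (1-p)*6.921626] = 3.724181; exercise = 0.000000; V(0,0) = max -> 3.724181


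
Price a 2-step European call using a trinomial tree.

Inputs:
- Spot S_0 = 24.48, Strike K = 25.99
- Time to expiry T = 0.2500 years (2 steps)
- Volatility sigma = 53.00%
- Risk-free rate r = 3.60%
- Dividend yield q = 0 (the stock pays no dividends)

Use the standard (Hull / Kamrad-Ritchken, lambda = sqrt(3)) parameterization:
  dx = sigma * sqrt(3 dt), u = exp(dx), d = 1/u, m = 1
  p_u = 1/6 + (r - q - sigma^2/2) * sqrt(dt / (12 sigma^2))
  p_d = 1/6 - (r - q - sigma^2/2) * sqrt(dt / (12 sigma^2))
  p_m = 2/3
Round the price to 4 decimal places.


dt = T/N = 0.125000; dx = sigma*sqrt(3*dt) = 0.324557
u = exp(dx) = 1.383418; d = 1/u = 0.722847
p_u = 0.146553, p_m = 0.666667, p_d = 0.186781
Discount per step: exp(-r*dt) = 0.995510
Stock lattice S(k, j) with j the centered position index:
  k=0: S(0,+0) = 24.4800
  k=1: S(1,-1) = 17.6953; S(1,+0) = 24.4800; S(1,+1) = 33.8661
  k=2: S(2,-2) = 12.7910; S(2,-1) = 17.6953; S(2,+0) = 24.4800; S(2,+1) = 33.8661; S(2,+2) = 46.8509
Terminal payoffs V(N, j) = max(S_T - K, 0):
  V(2,-2) = 0.000000; V(2,-1) = 0.000000; V(2,+0) = 0.000000; V(2,+1) = 7.876077; V(2,+2) = 20.860948
Backward induction: V(k, j) = exp(-r*dt) * [p_u * V(k+1, j+1) + p_m * V(k+1, j) + p_d * V(k+1, j-1)]
  V(1,-1) = exp(-r*dt) * [p_u*0.000000 + p_m*0.000000 + p_d*0.000000] = 0.000000
  V(1,+0) = exp(-r*dt) * [p_u*7.876077 + p_m*0.000000 + p_d*0.000000] = 1.149078
  V(1,+1) = exp(-r*dt) * [p_u*20.860948 + p_m*7.876077 + p_d*0.000000] = 8.270646
  V(0,+0) = exp(-r*dt) * [p_u*8.270646 + p_m*1.149078 + p_d*0.000000] = 1.969256

Answer: Price = V(0,0) = 1.9693


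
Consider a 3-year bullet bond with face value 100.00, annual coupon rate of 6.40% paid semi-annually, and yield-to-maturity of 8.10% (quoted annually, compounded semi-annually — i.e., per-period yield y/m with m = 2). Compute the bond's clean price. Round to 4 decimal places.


Coupon per period c = face * coupon_rate / m = 3.200000
Periods per year m = 2; per-period yield y/m = 0.040500
Number of cashflows N = 6
Cashflows (t years, CF_t, discount factor 1/(1+y/m)^(m*t), PV):
  t = 0.5000: CF_t = 3.200000, DF = 0.961076, PV = 3.075444
  t = 1.0000: CF_t = 3.200000, DF = 0.923668, PV = 2.955737
  t = 1.5000: CF_t = 3.200000, DF = 0.887715, PV = 2.840689
  t = 2.0000: CF_t = 3.200000, DF = 0.853162, PV = 2.730119
  t = 2.5000: CF_t = 3.200000, DF = 0.819954, PV = 2.623853
  t = 3.0000: CF_t = 103.200000, DF = 0.788039, PV = 81.325584
Price P = sum_t PV_t = 95.551427

Answer: Price = 95.5514


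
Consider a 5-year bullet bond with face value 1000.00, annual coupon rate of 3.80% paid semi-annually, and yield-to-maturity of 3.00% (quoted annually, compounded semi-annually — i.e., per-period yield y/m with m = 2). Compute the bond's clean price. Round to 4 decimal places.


Coupon per period c = face * coupon_rate / m = 19.000000
Periods per year m = 2; per-period yield y/m = 0.015000
Number of cashflows N = 10
Cashflows (t years, CF_t, discount factor 1/(1+y/m)^(m*t), PV):
  t = 0.5000: CF_t = 19.000000, DF = 0.985222, PV = 18.719212
  t = 1.0000: CF_t = 19.000000, DF = 0.970662, PV = 18.442573
  t = 1.5000: CF_t = 19.000000, DF = 0.956317, PV = 18.170023
  t = 2.0000: CF_t = 19.000000, DF = 0.942184, PV = 17.901500
  t = 2.5000: CF_t = 19.000000, DF = 0.928260, PV = 17.636946
  t = 3.0000: CF_t = 19.000000, DF = 0.914542, PV = 17.376302
  t = 3.5000: CF_t = 19.000000, DF = 0.901027, PV = 17.119509
  t = 4.0000: CF_t = 19.000000, DF = 0.887711, PV = 16.866511
  t = 4.5000: CF_t = 19.000000, DF = 0.874592, PV = 16.617253
  t = 5.0000: CF_t = 1019.000000, DF = 0.861667, PV = 878.038909
Price P = sum_t PV_t = 1036.888738

Answer: Price = 1036.8887


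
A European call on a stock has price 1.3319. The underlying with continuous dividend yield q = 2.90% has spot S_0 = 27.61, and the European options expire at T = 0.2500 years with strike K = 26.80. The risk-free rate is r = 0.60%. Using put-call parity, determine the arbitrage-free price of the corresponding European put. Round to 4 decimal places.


Put-call parity: C - P = S_0 * exp(-qT) - K * exp(-rT).
S_0 * exp(-qT) = 27.6100 * 0.99277622 = 27.41055137
K * exp(-rT) = 26.8000 * 0.99850112 = 26.75983013
P = C - S*exp(-qT) + K*exp(-rT)
P = 1.3319 - 27.41055137 + 26.75983013 = 0.6812

Answer: Put price = 0.6812


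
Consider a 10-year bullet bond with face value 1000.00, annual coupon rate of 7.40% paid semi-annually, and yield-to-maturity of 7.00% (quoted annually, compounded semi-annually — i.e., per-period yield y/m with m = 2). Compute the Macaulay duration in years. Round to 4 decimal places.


Answer: Macaulay duration = 7.2811 years

Derivation:
Coupon per period c = face * coupon_rate / m = 37.000000
Periods per year m = 2; per-period yield y/m = 0.035000
Number of cashflows N = 20
Cashflows (t years, CF_t, discount factor 1/(1+y/m)^(m*t), PV):
  t = 0.5000: CF_t = 37.000000, DF = 0.966184, PV = 35.748792
  t = 1.0000: CF_t = 37.000000, DF = 0.933511, PV = 34.539896
  t = 1.5000: CF_t = 37.000000, DF = 0.901943, PV = 33.371880
  t = 2.0000: CF_t = 37.000000, DF = 0.871442, PV = 32.243362
  t = 2.5000: CF_t = 37.000000, DF = 0.841973, PV = 31.153007
  t = 3.0000: CF_t = 37.000000, DF = 0.813501, PV = 30.099524
  t = 3.5000: CF_t = 37.000000, DF = 0.785991, PV = 29.081666
  t = 4.0000: CF_t = 37.000000, DF = 0.759412, PV = 28.098228
  t = 4.5000: CF_t = 37.000000, DF = 0.733731, PV = 27.148046
  t = 5.0000: CF_t = 37.000000, DF = 0.708919, PV = 26.229996
  t = 5.5000: CF_t = 37.000000, DF = 0.684946, PV = 25.342991
  t = 6.0000: CF_t = 37.000000, DF = 0.661783, PV = 24.485982
  t = 6.5000: CF_t = 37.000000, DF = 0.639404, PV = 23.657954
  t = 7.0000: CF_t = 37.000000, DF = 0.617782, PV = 22.857926
  t = 7.5000: CF_t = 37.000000, DF = 0.596891, PV = 22.084953
  t = 8.0000: CF_t = 37.000000, DF = 0.576706, PV = 21.338119
  t = 8.5000: CF_t = 37.000000, DF = 0.557204, PV = 20.616540
  t = 9.0000: CF_t = 37.000000, DF = 0.538361, PV = 19.919362
  t = 9.5000: CF_t = 37.000000, DF = 0.520156, PV = 19.245761
  t = 10.0000: CF_t = 1037.000000, DF = 0.502566, PV = 521.160822
Price P = sum_t PV_t = 1028.424807
Macaulay numerator sum_t t * PV_t:
  t * PV_t at t = 0.5000: 17.874396
  t * PV_t at t = 1.0000: 34.539896
  t * PV_t at t = 1.5000: 50.057820
  t * PV_t at t = 2.0000: 64.486725
  t * PV_t at t = 2.5000: 77.882518
  t * PV_t at t = 3.0000: 90.298572
  t * PV_t at t = 3.5000: 101.785829
  t * PV_t at t = 4.0000: 112.392910
  t * PV_t at t = 4.5000: 122.166207
  t * PV_t at t = 5.0000: 131.149981
  t * PV_t at t = 5.5000: 139.386453
  t * PV_t at t = 6.0000: 146.915892
  t * PV_t at t = 6.5000: 153.776699
  t * PV_t at t = 7.0000: 160.005484
  t * PV_t at t = 7.5000: 165.637147
  t * PV_t at t = 8.0000: 170.704950
  t * PV_t at t = 8.5000: 175.240589
  t * PV_t at t = 9.0000: 179.274259
  t * PV_t at t = 9.5000: 182.834725
  t * PV_t at t = 10.0000: 5211.608222
Macaulay duration D = (sum_t t * PV_t) / P = 7488.019272 / 1028.424807 = 7.281057


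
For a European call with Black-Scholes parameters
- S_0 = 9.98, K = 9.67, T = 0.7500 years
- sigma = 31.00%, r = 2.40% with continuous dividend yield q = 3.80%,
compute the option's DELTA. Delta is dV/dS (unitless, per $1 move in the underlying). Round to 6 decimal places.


d1 = 0.2126596369; d2 = -0.0558082383
phi(d1) = 0.3900225996; exp(-qT) = 0.9719022941; exp(-rT) = 0.9821610324
N(d1) = 0.5842037742
Delta = exp(-qT) * N(d1) = 0.9719022941 * 0.5842037742 = 0.567789

Answer: Delta = 0.567789


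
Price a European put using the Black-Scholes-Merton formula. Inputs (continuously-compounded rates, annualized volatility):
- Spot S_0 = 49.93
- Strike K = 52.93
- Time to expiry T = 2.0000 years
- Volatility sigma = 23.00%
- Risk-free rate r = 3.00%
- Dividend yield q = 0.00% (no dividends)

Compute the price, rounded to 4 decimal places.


Answer: Price = 6.4042

Derivation:
d1 = (ln(S/K) + (r - q + 0.5*sigma^2) * T) / (sigma * sqrt(T)) = 0.16771263
d2 = d1 - sigma * sqrt(T) = -0.15755649
exp(-rT) = 0.94176453; exp(-qT) = 1.00000000
P = K * exp(-rT) * N(-d2) - S_0 * exp(-qT) * N(-d1)
N(-d1) = 0.43340468; N(-d2) = 0.56259686
P = 52.9300 * 0.94176453 * 0.56259686 - 49.9300 * 1.00000000 * 0.43340468 = 6.4042


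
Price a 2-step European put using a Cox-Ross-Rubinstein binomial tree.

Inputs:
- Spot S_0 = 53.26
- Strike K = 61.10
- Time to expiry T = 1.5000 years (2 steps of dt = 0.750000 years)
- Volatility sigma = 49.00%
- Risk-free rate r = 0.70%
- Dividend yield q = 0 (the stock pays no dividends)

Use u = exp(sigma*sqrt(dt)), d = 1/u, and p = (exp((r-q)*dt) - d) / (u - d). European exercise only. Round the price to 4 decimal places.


Answer: Price = V(0,0) = 17.3068

Derivation:
dt = T/N = 0.750000
u = exp(sigma*sqrt(dt)) = 1.528600; d = 1/u = 0.654193
p = (exp((r-q)*dt) - d) / (u - d) = 0.401496
Discount per step: exp(-r*dt) = 0.994764
Stock lattice S(k, i) with i counting down-moves:
  k=0: S(0,0) = 53.2600
  k=1: S(1,0) = 81.4132; S(1,1) = 34.8423
  k=2: S(2,0) = 124.4483; S(2,1) = 53.2600; S(2,2) = 22.7936
Terminal payoffs V(N, i) = max(K - S_T, 0):
  V(2,0) = 0.000000; V(2,1) = 7.840000; V(2,2) = 38.306380
Backward induction: V(k, i) = exp(-r*dt) * [p * V(k+1, i) + (1-p) * V(k+1, i+1)].
  V(1,0) = exp(-r*dt) * [p*0.000000 + (1-p)*7.840000] = 4.667705
  V(1,1) = exp(-r*dt) * [p*7.840000 + (1-p)*38.306380] = 25.937732
  V(0,0) = exp(-r*dt) * [p*4.667705 + (1-p)*25.937732] = 17.306810


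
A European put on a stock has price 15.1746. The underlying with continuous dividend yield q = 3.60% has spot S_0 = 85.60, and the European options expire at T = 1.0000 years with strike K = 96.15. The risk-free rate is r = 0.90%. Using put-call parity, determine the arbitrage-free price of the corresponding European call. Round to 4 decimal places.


Answer: Call price = 2.4593

Derivation:
Put-call parity: C - P = S_0 * exp(-qT) - K * exp(-rT).
S_0 * exp(-qT) = 85.6000 * 0.96464029 = 82.57320912
K * exp(-rT) = 96.1500 * 0.99104038 = 95.28853242
C = P + S*exp(-qT) - K*exp(-rT)
C = 15.1746 + 82.57320912 - 95.28853242 = 2.4593


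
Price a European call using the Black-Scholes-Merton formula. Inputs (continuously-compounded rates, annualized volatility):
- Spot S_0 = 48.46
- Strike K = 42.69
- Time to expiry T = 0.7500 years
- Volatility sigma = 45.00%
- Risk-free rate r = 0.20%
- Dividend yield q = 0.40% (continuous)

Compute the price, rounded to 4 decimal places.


Answer: Price = 10.2241

Derivation:
d1 = (ln(S/K) + (r - q + 0.5*sigma^2) * T) / (sigma * sqrt(T)) = 0.51630899
d2 = d1 - sigma * sqrt(T) = 0.12659756
exp(-rT) = 0.99850112; exp(-qT) = 0.99700450
C = S_0 * exp(-qT) * N(d1) - K * exp(-rT) * N(d2)
N(d1) = 0.69718069; N(d2) = 0.55037053
C = 48.4600 * 0.99700450 * 0.69718069 - 42.6900 * 0.99850112 * 0.55037053 = 10.2241


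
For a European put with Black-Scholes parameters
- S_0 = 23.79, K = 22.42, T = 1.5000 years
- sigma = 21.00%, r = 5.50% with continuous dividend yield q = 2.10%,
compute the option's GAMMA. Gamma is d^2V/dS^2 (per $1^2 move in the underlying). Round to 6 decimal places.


d1 = 0.5574996145; d2 = 0.3003031915
phi(d1) = 0.3415225933; exp(-qT) = 0.9689909565; exp(-rT) = 0.9208114379
Gamma = exp(-qT) * phi(d1) / (S * sigma * sqrt(T)) = 0.9689909565 * 0.3415225933 / (23.7900 * 0.2100 * 1.2247448714) = 0.054085

Answer: Gamma = 0.054085


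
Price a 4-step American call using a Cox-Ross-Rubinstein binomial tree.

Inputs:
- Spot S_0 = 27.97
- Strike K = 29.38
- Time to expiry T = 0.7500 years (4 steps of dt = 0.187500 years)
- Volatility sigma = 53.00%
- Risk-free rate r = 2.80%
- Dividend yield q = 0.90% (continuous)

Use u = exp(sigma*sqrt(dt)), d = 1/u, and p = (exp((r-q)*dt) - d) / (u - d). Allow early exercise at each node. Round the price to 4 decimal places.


Answer: Price = V(0,0) = 4.5710

Derivation:
dt = T/N = 0.187500
u = exp(sigma*sqrt(dt)) = 1.257967; d = 1/u = 0.794934
p = (exp((r-q)*dt) - d) / (u - d) = 0.450584
Discount per step: exp(-r*dt) = 0.994764
Stock lattice S(k, i) with i counting down-moves:
  k=0: S(0,0) = 27.9700
  k=1: S(1,0) = 35.1853; S(1,1) = 22.2343
  k=2: S(2,0) = 44.2620; S(2,1) = 27.9700; S(2,2) = 17.6748
  k=3: S(3,0) = 55.6801; S(3,1) = 35.1853; S(3,2) = 22.2343; S(3,3) = 14.0503
  k=4: S(4,0) = 70.0437; S(4,1) = 44.2620; S(4,2) = 27.9700; S(4,3) = 17.6748; S(4,4) = 11.1690
Terminal payoffs V(N, i) = max(S_T - K, 0):
  V(4,0) = 40.663707; V(4,1) = 14.881976; V(4,2) = 0.000000; V(4,3) = 0.000000; V(4,4) = 0.000000
Backward induction: V(k, i) = exp(-r*dt) * [p * V(k+1, i) + (1-p) * V(k+1, i+1)]; then take max(V_cont, immediate exercise) for American.
  V(3,0) = exp(-r*dt) * [p*40.663707 + (1-p)*14.881976] = 26.360054; exercise = 26.300094; V(3,0) = max -> 26.360054
  V(3,1) = exp(-r*dt) * [p*14.881976 + (1-p)*0.000000] = 6.670466; exercise = 5.805330; V(3,1) = max -> 6.670466
  V(3,2) = exp(-r*dt) * [p*0.000000 + (1-p)*0.000000] = 0.000000; exercise = 0.000000; V(3,2) = max -> 0.000000
  V(3,3) = exp(-r*dt) * [p*0.000000 + (1-p)*0.000000] = 0.000000; exercise = 0.000000; V(3,3) = max -> 0.000000
  V(2,0) = exp(-r*dt) * [p*26.360054 + (1-p)*6.670466] = 15.460894; exercise = 14.881976; V(2,0) = max -> 15.460894
  V(2,1) = exp(-r*dt) * [p*6.670466 + (1-p)*0.000000] = 2.989866; exercise = 0.000000; V(2,1) = max -> 2.989866
  V(2,2) = exp(-r*dt) * [p*0.000000 + (1-p)*0.000000] = 0.000000; exercise = 0.000000; V(2,2) = max -> 0.000000
  V(1,0) = exp(-r*dt) * [p*15.460894 + (1-p)*2.989866] = 8.564031; exercise = 5.805330; V(1,0) = max -> 8.564031
  V(1,1) = exp(-r*dt) * [p*2.989866 + (1-p)*0.000000] = 1.340131; exercise = 0.000000; V(1,1) = max -> 1.340131
  V(0,0) = exp(-r*dt) * [p*8.564031 + (1-p)*1.340131] = 4.571043; exercise = 0.000000; V(0,0) = max -> 4.571043
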